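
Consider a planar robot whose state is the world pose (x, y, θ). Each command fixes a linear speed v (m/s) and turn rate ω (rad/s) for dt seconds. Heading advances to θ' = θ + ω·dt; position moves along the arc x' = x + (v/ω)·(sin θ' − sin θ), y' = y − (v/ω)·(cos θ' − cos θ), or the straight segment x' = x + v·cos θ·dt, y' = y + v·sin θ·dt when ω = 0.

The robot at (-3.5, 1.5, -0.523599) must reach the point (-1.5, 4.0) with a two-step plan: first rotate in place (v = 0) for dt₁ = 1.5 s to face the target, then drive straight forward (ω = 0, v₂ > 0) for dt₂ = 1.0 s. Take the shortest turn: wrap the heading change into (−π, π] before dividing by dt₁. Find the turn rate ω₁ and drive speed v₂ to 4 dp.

heading to target = atan2(4−1.5, -1.5−-3.5) = 0.8961
Δθ = wrap(0.8961 − -0.5236) = 1.4197; ω₁ = Δθ/dt₁ = 0.9464
distance = √((-1.5−-3.5)² + (4−1.5)²) = 3.2016; v₂ = distance/dt₂ = 3.2016

ω₁ = 0.9464, v₂ = 3.2016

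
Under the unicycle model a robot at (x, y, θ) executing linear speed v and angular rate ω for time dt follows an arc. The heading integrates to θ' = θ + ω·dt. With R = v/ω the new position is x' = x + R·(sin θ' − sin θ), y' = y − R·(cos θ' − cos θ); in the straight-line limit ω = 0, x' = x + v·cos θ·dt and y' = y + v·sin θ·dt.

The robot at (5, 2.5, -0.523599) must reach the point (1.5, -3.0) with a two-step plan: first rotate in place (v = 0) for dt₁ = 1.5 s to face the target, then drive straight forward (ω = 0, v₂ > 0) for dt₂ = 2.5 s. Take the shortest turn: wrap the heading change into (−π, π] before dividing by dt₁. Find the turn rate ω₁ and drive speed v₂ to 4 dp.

heading to target = atan2(-3−2.5, 1.5−5) = -2.1375
Δθ = wrap(-2.1375 − -0.5236) = -1.6139; ω₁ = Δθ/dt₁ = -1.0760
distance = √((1.5−5)² + (-3−2.5)²) = 6.5192; v₂ = distance/dt₂ = 2.6077

ω₁ = -1.0760, v₂ = 2.6077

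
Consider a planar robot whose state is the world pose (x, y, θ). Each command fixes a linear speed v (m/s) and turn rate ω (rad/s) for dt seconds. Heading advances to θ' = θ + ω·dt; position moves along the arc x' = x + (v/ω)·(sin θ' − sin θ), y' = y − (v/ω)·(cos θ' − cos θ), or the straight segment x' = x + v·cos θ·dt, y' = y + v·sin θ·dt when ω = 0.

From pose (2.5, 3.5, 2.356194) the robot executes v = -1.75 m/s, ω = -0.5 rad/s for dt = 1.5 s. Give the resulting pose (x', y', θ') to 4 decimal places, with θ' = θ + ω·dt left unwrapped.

θ' = 2.3562 + -0.5·1.5 = 1.6062
R = v/ω = -1.75/-0.5 = 3.5000
x' = 2.5 + 3.5000·(sin 1.6062 − sin 2.3562) = 3.5229
y' = 3.5 − 3.5000·(cos 1.6062 − cos 2.3562) = 1.1490

(3.5229, 1.1490, 1.6062)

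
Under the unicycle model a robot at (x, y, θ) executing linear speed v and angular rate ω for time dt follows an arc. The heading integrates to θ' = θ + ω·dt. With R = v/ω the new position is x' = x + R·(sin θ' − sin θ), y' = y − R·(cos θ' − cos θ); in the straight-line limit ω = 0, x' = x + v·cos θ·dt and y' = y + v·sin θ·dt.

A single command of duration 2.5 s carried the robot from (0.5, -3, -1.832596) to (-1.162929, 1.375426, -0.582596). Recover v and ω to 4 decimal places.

v = -2.0000, ω = 0.5000

Δθ = -0.582596 − -1.832596 = 1.250000
ω = Δθ/dt = 1.250000/2.5 = 0.5000
R = −Δy/(cos θ' − cos θ) = -4.0000
v = R·ω = -4.0000·0.5000 = -2.0000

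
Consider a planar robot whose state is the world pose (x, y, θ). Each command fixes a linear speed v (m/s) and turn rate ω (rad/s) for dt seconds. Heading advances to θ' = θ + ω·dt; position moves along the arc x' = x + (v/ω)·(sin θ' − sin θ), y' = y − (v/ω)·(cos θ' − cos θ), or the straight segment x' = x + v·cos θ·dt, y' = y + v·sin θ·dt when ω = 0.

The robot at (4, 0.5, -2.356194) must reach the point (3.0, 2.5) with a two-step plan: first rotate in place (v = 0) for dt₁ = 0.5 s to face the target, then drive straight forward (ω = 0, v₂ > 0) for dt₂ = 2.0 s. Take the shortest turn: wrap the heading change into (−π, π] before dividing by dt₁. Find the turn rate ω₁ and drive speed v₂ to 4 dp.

ω₁ = -3.7851, v₂ = 1.1180

heading to target = atan2(2.5−0.5, 3−4) = 2.0344
Δθ = wrap(2.0344 − -2.3562) = -1.8925; ω₁ = Δθ/dt₁ = -3.7851
distance = √((3−4)² + (2.5−0.5)²) = 2.2361; v₂ = distance/dt₂ = 1.1180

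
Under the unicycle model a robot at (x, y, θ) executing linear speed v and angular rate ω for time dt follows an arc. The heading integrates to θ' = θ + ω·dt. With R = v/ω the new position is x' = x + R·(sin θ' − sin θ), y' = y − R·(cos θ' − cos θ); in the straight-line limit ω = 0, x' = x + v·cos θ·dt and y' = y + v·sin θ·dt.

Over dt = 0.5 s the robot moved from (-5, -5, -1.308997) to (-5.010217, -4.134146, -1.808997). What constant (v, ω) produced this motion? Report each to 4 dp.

v = -1.7500, ω = -1.0000

Δθ = -1.808997 − -1.308997 = -0.500000
ω = Δθ/dt = -0.500000/0.5 = -1.0000
R = −Δy/(cos θ' − cos θ) = 1.7500
v = R·ω = 1.7500·-1.0000 = -1.7500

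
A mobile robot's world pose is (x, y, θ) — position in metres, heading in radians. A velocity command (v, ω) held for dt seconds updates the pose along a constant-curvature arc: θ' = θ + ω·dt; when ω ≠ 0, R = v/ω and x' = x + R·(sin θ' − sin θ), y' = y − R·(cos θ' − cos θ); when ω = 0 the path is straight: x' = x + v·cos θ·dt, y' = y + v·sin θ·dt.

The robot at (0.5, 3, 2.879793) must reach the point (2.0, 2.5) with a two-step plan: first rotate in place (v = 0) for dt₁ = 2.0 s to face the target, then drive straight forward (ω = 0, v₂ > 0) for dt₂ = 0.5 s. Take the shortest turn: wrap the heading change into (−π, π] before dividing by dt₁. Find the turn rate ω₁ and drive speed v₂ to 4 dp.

heading to target = atan2(2.5−3, 2−0.5) = -0.3218
Δθ = wrap(-0.3218 − 2.8798) = 3.0816; ω₁ = Δθ/dt₁ = 1.5408
distance = √((2−0.5)² + (2.5−3)²) = 1.5811; v₂ = distance/dt₂ = 3.1623

ω₁ = 1.5408, v₂ = 3.1623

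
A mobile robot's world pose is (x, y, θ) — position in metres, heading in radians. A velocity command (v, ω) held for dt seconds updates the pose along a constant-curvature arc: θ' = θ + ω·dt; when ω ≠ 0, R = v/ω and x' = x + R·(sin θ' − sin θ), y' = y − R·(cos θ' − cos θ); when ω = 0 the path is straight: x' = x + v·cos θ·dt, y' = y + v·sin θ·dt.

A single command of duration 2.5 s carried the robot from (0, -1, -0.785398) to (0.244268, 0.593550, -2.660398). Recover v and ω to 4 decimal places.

Δθ = -2.660398 − -0.785398 = -1.875000
ω = Δθ/dt = -1.875000/2.5 = -0.7500
R = −Δy/(cos θ' − cos θ) = 1.0000
v = R·ω = 1.0000·-0.7500 = -0.7500

v = -0.7500, ω = -0.7500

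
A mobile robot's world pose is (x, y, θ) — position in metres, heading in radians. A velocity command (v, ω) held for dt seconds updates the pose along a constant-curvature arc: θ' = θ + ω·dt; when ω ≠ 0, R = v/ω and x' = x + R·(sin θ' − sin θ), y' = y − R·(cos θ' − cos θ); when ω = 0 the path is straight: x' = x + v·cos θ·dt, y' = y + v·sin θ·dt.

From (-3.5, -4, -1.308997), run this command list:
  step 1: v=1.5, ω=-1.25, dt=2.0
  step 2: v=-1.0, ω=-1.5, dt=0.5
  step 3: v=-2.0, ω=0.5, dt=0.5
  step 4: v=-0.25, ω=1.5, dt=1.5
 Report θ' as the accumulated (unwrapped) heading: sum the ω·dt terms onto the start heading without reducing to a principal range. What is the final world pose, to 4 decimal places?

(-4.5811, -6.6466, -2.0590)

step 1: θ'=-3.8090 (R=-1.2000) → pose (-5.4019, -5.2531, -3.8090)
step 2: θ'=-4.5590 (R=0.6667) → pose (-5.1556, -5.6749, -4.5590)
step 3: θ'=-4.3090 (R=-4.0000) → pose (-4.8815, -6.6339, -4.3090)
step 4: θ'=-2.0590 (R=-0.1667) → pose (-4.5811, -6.6466, -2.0590)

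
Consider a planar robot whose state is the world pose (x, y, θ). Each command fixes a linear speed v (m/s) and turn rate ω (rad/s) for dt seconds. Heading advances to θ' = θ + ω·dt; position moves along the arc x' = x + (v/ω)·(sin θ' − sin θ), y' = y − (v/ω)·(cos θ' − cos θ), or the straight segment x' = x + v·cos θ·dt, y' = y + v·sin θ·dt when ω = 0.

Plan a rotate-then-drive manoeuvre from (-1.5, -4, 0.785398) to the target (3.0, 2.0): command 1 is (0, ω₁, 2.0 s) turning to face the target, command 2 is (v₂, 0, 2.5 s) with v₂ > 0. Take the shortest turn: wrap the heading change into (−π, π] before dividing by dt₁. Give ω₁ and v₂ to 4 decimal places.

ω₁ = 0.0709, v₂ = 3.0000

heading to target = atan2(2−-4, 3−-1.5) = 0.9273
Δθ = wrap(0.9273 − 0.7854) = 0.1419; ω₁ = Δθ/dt₁ = 0.0709
distance = √((3−-1.5)² + (2−-4)²) = 7.5000; v₂ = distance/dt₂ = 3.0000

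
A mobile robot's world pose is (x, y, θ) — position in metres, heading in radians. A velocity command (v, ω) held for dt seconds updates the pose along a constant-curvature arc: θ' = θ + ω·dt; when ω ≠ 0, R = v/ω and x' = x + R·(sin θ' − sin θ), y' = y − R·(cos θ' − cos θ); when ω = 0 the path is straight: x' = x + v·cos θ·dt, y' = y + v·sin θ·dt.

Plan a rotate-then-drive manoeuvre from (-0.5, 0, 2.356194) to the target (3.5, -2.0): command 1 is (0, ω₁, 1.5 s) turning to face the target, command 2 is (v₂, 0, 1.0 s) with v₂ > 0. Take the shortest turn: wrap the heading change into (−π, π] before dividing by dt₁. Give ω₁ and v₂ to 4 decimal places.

ω₁ = -1.8799, v₂ = 4.4721

heading to target = atan2(-2−0, 3.5−-0.5) = -0.4636
Δθ = wrap(-0.4636 − 2.3562) = -2.8198; ω₁ = Δθ/dt₁ = -1.8799
distance = √((3.5−-0.5)² + (-2−0)²) = 4.4721; v₂ = distance/dt₂ = 4.4721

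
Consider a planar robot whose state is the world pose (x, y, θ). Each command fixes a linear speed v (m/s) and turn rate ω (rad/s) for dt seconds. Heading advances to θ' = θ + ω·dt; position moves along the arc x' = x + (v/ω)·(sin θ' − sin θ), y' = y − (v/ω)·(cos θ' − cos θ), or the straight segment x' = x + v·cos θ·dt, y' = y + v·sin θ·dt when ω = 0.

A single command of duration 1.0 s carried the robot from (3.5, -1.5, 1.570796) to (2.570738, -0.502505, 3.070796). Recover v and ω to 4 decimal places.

Δθ = 3.070796 − 1.570796 = 1.500000
ω = Δθ/dt = 1.500000/1.0 = 1.5000
R = −Δy/(cos θ' − cos θ) = 1.0000
v = R·ω = 1.0000·1.5000 = 1.5000

v = 1.5000, ω = 1.5000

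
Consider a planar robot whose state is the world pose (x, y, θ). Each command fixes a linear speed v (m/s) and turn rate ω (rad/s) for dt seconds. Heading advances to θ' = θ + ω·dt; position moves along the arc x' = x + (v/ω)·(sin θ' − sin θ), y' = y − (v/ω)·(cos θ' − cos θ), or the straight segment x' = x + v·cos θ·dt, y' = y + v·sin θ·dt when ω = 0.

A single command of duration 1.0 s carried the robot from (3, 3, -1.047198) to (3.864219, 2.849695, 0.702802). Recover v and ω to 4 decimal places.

v = 1.0000, ω = 1.7500

Δθ = 0.702802 − -1.047198 = 1.750000
ω = Δθ/dt = 1.750000/1.0 = 1.7500
R = Δx/(sin θ' − sin θ) = 0.5714
v = R·ω = 0.5714·1.7500 = 1.0000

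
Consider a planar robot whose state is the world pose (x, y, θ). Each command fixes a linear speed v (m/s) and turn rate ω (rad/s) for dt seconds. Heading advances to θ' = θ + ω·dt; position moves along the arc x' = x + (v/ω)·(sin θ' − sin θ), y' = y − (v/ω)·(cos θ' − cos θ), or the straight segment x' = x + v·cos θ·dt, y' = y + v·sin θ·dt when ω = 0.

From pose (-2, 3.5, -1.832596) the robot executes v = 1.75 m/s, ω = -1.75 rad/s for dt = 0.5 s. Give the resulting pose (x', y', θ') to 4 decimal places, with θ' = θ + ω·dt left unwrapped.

θ' = -1.8326 + -1.75·0.5 = -2.7076
R = v/ω = 1.75/-1.75 = -1.0000
x' = -2 + -1.0000·(sin -2.7076 − sin -1.8326) = -2.5454
y' = 3.5 − -1.0000·(cos -2.7076 − cos -1.8326) = 2.8515

(-2.5454, 2.8515, -2.7076)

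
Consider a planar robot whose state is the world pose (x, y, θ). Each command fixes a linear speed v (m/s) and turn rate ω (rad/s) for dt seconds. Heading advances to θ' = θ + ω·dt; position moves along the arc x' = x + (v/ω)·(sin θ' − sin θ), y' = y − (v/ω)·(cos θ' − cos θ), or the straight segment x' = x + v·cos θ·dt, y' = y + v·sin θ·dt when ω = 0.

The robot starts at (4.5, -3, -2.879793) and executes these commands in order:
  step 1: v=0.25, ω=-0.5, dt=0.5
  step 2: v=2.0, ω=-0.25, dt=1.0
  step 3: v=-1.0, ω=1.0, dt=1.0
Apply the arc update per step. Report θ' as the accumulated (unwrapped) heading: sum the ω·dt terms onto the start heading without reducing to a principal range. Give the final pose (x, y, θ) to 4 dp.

step 1: θ'=-3.1298 (R=-0.5000) → pose (4.3765, -3.0170, -3.1298)
step 2: θ'=-3.3798 (R=-8.0000) → pose (2.3945, -2.7917, -3.3798)
step 3: θ'=-2.3798 (R=-1.0000) → pose (3.3206, -2.5435, -2.3798)

(3.3206, -2.5435, -2.3798)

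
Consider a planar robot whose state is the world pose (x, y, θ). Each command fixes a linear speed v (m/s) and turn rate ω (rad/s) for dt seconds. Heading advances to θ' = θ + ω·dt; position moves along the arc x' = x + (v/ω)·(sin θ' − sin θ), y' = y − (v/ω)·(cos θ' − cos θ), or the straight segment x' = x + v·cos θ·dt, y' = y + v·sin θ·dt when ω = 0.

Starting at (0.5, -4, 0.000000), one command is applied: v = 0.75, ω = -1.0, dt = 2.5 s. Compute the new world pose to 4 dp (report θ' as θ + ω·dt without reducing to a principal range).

θ' = 0.0000 + -1.0·2.5 = -2.5000
R = v/ω = 0.75/-1.0 = -0.7500
x' = 0.5 + -0.7500·(sin -2.5000 − sin 0.0000) = 0.9489
y' = -4 − -0.7500·(cos -2.5000 − cos 0.0000) = -5.3509

(0.9489, -5.3509, -2.5000)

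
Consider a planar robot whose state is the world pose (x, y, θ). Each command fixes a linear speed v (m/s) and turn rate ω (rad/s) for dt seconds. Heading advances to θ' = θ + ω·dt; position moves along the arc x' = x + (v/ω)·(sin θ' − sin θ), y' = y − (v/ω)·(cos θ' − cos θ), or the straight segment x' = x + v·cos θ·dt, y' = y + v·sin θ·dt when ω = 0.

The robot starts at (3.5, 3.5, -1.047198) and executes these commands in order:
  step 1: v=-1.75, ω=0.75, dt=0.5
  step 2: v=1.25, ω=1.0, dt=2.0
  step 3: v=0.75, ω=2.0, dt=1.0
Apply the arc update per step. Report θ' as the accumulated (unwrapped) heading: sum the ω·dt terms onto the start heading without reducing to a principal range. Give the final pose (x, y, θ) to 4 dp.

step 1: θ'=-0.6722 (R=-2.3333) → pose (2.9323, 4.1591, -0.6722)
step 2: θ'=1.3278 (R=1.2500) → pose (4.9239, 4.8364, 1.3278)
step 3: θ'=3.3278 (R=0.3750) → pose (4.4905, 5.2951, 3.3278)

(4.4905, 5.2951, 3.3278)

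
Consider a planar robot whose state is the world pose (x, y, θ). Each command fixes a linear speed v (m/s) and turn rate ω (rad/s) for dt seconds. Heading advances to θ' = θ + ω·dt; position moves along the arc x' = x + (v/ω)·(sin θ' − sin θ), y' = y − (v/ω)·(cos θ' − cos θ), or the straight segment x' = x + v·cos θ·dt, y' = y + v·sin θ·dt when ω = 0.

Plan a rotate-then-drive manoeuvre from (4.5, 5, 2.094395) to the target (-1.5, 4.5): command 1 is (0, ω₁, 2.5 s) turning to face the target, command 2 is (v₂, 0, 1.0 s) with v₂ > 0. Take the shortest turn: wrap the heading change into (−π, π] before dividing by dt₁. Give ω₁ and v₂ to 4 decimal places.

heading to target = atan2(4.5−5, -1.5−4.5) = -3.0585
Δθ = wrap(-3.0585 − 2.0944) = 1.1303; ω₁ = Δθ/dt₁ = 0.4521
distance = √((-1.5−4.5)² + (4.5−5)²) = 6.0208; v₂ = distance/dt₂ = 6.0208

ω₁ = 0.4521, v₂ = 6.0208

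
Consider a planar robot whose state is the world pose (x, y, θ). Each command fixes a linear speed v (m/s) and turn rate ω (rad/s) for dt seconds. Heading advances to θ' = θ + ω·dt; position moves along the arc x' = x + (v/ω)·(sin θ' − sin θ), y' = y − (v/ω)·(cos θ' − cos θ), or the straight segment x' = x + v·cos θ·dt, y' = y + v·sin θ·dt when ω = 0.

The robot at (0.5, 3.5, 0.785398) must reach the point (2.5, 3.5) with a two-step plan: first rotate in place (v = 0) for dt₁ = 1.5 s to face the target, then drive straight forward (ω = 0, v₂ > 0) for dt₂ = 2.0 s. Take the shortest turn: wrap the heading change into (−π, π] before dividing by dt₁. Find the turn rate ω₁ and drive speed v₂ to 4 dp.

ω₁ = -0.5236, v₂ = 1.0000

heading to target = atan2(3.5−3.5, 2.5−0.5) = 0.0000
Δθ = wrap(0.0000 − 0.7854) = -0.7854; ω₁ = Δθ/dt₁ = -0.5236
distance = √((2.5−0.5)² + (3.5−3.5)²) = 2.0000; v₂ = distance/dt₂ = 1.0000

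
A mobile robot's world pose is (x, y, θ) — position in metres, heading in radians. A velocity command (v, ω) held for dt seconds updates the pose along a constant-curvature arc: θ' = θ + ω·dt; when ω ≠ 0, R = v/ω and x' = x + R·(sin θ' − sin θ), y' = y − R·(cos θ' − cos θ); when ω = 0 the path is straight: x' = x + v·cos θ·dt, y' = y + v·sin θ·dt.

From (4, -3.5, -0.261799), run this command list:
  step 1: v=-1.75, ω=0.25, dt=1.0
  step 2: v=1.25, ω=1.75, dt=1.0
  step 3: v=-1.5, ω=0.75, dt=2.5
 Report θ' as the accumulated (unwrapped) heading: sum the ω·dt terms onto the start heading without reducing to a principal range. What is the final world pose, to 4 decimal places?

(5.8643, -3.8771, 3.6132)

step 1: θ'=-0.0118 (R=-7.0000) → pose (2.2709, -3.2620, -0.0118)
step 2: θ'=1.7382 (R=0.7143) → pose (2.9836, -2.4287, 1.7382)
step 3: θ'=3.6132 (R=-2.0000) → pose (5.8643, -3.8771, 3.6132)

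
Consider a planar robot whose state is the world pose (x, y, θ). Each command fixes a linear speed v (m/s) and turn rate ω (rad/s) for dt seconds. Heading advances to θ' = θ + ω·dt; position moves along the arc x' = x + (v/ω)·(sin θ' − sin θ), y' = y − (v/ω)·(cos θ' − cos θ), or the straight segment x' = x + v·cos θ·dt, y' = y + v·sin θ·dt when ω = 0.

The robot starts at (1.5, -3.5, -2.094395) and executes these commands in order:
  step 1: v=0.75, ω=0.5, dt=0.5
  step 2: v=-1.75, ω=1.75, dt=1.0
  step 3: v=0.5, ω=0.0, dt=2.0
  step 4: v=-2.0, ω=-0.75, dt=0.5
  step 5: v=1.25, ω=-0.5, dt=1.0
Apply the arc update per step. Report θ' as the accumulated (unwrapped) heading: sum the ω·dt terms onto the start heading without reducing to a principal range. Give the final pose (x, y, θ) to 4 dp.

(1.4574, -3.2118, -0.9694)

step 1: θ'=-1.8444 (R=1.5000) → pose (1.3548, -3.8447, -1.8444)
step 2: θ'=-0.0944 (R=-1.0000) → pose (0.4863, -2.5790, -0.0944)
step 3: θ'=-0.0944 (straight) → pose (1.4818, -2.6732, -0.0944)
step 4: θ'=-0.4694 (R=2.6667) → pose (0.5269, -2.3967, -0.4694)
step 5: θ'=-0.9694 (R=-2.5000) → pose (1.4574, -3.2118, -0.9694)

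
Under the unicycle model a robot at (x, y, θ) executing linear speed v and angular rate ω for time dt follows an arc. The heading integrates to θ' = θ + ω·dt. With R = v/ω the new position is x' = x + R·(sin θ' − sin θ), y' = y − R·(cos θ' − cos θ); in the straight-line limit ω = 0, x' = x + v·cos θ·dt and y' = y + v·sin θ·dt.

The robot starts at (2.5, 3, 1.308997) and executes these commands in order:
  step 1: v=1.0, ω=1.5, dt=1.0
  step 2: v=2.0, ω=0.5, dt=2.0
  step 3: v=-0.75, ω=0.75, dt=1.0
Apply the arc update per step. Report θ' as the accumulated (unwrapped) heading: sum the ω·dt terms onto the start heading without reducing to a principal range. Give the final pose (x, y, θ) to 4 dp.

step 1: θ'=2.8090 (R=0.6667) → pose (2.0737, 3.8027, 2.8090)
step 2: θ'=3.8090 (R=4.0000) → pose (-1.7081, 3.1636, 3.8090)
step 3: θ'=4.5590 (R=-1.0000) → pose (-1.3388, 3.7962, 4.5590)

(-1.3388, 3.7962, 4.5590)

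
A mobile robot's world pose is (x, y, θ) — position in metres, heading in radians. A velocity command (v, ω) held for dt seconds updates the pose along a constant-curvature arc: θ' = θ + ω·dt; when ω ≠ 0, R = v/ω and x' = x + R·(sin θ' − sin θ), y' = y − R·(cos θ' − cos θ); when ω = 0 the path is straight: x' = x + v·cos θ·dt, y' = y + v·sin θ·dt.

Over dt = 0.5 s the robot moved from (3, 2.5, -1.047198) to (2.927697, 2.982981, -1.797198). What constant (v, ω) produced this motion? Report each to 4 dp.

v = -1.0000, ω = -1.5000

Δθ = -1.797198 − -1.047198 = -0.750000
ω = Δθ/dt = -0.750000/0.5 = -1.5000
R = −Δy/(cos θ' − cos θ) = 0.6667
v = R·ω = 0.6667·-1.5000 = -1.0000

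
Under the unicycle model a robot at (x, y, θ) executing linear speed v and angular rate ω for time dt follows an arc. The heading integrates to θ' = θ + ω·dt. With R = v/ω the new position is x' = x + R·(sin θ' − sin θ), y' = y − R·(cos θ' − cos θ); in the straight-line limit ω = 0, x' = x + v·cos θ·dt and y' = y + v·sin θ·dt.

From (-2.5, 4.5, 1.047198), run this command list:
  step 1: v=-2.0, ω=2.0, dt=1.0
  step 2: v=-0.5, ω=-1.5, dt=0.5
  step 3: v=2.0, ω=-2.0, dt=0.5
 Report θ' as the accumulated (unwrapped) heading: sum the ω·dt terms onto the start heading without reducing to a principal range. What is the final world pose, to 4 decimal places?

step 1: θ'=3.0472 (R=-1.0000) → pose (-1.7282, 3.0045, 3.0472)
step 2: θ'=2.2972 (R=0.3333) → pose (-1.5105, 2.8940, 2.2972)
step 3: θ'=1.2972 (R=-1.0000) → pose (-1.7257, 3.8284, 1.2972)

(-1.7257, 3.8284, 1.2972)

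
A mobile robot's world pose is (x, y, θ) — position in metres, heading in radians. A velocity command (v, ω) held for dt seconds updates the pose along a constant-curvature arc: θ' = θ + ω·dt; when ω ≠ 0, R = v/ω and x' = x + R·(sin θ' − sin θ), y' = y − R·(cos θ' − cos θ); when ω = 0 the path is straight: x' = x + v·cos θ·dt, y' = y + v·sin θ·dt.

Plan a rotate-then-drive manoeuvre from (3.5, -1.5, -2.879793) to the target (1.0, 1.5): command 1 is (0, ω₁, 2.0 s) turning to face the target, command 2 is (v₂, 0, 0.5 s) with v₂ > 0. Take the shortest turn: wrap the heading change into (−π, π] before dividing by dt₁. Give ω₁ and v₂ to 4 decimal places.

heading to target = atan2(1.5−-1.5, 1−3.5) = 2.2655
Δθ = wrap(2.2655 − -2.8798) = -1.1379; ω₁ = Δθ/dt₁ = -0.5689
distance = √((1−3.5)² + (1.5−-1.5)²) = 3.9051; v₂ = distance/dt₂ = 7.8102

ω₁ = -0.5689, v₂ = 7.8102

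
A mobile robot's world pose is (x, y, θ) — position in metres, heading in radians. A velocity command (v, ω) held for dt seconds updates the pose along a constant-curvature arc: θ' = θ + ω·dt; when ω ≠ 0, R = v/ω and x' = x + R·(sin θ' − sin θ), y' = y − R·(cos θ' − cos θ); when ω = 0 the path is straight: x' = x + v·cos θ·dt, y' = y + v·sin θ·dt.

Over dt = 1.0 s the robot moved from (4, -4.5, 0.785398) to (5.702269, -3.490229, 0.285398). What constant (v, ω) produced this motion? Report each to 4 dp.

Δθ = 0.285398 − 0.785398 = -0.500000
ω = Δθ/dt = -0.500000/1.0 = -0.5000
R = Δx/(sin θ' − sin θ) = -4.0000
v = R·ω = -4.0000·-0.5000 = 2.0000

v = 2.0000, ω = -0.5000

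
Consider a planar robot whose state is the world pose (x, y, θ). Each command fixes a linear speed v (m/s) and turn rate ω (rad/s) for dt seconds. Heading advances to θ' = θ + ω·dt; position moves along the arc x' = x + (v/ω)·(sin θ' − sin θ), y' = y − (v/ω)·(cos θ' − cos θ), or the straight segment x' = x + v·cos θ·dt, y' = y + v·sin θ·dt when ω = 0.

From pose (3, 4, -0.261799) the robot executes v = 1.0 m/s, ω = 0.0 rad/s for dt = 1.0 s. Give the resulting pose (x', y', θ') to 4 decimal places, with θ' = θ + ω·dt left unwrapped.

θ' = -0.2618 + 0.0·1.0 = -0.2618
ω = 0 → straight: x' = 3 + 1.0·cos(-0.2618)·1.0 = 3.9659
y' = 4 + 1.0·sin(-0.2618)·1.0 = 3.7412

(3.9659, 3.7412, -0.2618)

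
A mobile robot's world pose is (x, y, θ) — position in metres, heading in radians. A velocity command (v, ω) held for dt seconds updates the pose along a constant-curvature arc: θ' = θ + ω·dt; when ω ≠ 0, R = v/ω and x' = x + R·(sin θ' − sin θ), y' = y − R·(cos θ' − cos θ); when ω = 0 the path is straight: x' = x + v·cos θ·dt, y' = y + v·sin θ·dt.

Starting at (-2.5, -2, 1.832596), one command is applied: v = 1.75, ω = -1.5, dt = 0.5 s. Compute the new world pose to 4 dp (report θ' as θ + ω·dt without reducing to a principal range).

θ' = 1.8326 + -1.5·0.5 = 1.0826
R = v/ω = 1.75/-1.5 = -1.1667
x' = -2.5 + -1.1667·(sin 1.0826 − sin 1.8326) = -2.4035
y' = -2 − -1.1667·(cos 1.0826 − cos 1.8326) = -1.1508

(-2.4035, -1.1508, 1.0826)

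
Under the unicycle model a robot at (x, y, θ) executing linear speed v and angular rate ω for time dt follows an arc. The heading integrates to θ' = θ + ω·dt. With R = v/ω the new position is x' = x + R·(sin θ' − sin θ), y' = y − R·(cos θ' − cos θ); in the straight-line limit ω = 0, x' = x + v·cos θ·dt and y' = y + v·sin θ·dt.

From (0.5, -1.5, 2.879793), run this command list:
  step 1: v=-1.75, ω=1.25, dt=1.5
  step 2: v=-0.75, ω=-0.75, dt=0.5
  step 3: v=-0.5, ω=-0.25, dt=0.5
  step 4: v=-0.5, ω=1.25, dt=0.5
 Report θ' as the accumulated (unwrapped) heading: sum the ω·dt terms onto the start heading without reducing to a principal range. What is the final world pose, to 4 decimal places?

step 1: θ'=4.7548 (R=-1.4000) → pose (2.2611, -0.0884, 4.7548)
step 2: θ'=4.3798 (R=1.0000) → pose (2.3150, 0.2805, 4.3798)
step 3: θ'=4.2548 (R=2.0000) → pose (2.4112, 0.5111, 4.2548)
step 4: θ'=4.8798 (R=-0.4000) → pose (2.4467, 0.7545, 4.8798)

(2.4467, 0.7545, 4.8798)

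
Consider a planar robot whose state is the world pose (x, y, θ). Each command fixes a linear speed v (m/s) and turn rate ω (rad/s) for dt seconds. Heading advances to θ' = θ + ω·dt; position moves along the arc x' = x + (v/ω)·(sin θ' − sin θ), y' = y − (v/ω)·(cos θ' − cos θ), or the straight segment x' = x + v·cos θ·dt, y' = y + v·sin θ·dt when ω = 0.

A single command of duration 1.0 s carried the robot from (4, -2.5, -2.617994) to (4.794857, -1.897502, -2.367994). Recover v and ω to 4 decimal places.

v = -1.0000, ω = 0.2500

Δθ = -2.367994 − -2.617994 = 0.250000
ω = Δθ/dt = 0.250000/1.0 = 0.2500
R = Δx/(sin θ' − sin θ) = -4.0000
v = R·ω = -4.0000·0.2500 = -1.0000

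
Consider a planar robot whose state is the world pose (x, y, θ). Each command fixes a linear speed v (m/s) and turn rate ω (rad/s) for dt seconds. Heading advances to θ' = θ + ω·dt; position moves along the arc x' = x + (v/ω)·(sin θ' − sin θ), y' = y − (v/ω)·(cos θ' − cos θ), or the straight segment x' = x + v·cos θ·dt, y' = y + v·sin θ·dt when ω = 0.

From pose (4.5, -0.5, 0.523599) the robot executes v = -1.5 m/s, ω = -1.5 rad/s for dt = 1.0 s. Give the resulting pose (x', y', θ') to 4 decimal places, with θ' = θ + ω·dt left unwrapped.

θ' = 0.5236 + -1.5·1.0 = -0.9764
R = v/ω = -1.5/-1.5 = 1.0000
x' = 4.5 + 1.0000·(sin -0.9764 − sin 0.5236) = 3.1715
y' = -0.5 − 1.0000·(cos -0.9764 − cos 0.5236) = -0.1940

(3.1715, -0.1940, -0.9764)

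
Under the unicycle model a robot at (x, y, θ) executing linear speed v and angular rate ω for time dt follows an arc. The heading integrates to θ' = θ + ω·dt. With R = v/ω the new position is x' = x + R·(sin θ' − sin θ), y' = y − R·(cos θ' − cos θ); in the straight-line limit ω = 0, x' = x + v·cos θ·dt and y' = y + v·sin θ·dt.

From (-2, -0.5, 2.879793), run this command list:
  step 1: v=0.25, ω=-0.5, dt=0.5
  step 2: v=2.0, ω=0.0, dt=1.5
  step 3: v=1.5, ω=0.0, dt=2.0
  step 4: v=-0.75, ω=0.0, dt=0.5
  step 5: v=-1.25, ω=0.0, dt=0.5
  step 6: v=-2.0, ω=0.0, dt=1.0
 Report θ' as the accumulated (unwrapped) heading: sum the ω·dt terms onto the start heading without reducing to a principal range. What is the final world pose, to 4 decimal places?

(-4.7311, 1.0163, 2.6298)

step 1: θ'=2.6298 (R=-0.5000) → pose (-2.1155, -0.4530, 2.6298)
step 2: θ'=2.6298 (straight) → pose (-4.7311, 1.0163, 2.6298)
step 3: θ'=2.6298 (straight) → pose (-7.3467, 2.4855, 2.6298)
step 4: θ'=2.6298 (straight) → pose (-7.0197, 2.3019, 2.6298)
step 5: θ'=2.6298 (straight) → pose (-6.4748, 1.9958, 2.6298)
step 6: θ'=2.6298 (straight) → pose (-4.7311, 1.0163, 2.6298)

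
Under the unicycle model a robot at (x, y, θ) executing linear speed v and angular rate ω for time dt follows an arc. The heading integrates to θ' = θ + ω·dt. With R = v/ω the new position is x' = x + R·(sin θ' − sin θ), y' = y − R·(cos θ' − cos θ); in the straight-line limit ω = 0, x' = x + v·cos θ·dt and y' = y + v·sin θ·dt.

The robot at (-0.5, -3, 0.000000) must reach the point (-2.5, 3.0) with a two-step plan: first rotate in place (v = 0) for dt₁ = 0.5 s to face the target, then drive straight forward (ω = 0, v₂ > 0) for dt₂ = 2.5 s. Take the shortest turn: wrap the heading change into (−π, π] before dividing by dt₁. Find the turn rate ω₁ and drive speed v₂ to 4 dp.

heading to target = atan2(3−-3, -2.5−-0.5) = 1.8925
Δθ = wrap(1.8925 − 0.0000) = 1.8925; ω₁ = Δθ/dt₁ = 3.7851
distance = √((-2.5−-0.5)² + (3−-3)²) = 6.3246; v₂ = distance/dt₂ = 2.5298

ω₁ = 3.7851, v₂ = 2.5298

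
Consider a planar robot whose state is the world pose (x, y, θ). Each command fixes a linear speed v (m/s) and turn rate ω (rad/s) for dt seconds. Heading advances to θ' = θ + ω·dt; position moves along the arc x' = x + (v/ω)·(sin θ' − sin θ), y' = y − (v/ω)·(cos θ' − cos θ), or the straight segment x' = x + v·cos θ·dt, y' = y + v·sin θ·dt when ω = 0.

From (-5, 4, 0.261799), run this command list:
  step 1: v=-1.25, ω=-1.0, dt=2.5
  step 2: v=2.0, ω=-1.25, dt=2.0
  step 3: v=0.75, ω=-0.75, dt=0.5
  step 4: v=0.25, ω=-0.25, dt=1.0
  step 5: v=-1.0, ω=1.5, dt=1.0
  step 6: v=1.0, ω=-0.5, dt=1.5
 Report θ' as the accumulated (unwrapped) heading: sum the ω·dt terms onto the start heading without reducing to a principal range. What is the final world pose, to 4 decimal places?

step 1: θ'=-2.2382 (R=1.2500) → pose (-6.3053, 5.9811, -2.2382)
step 2: θ'=-4.7382 (R=-1.6000) → pose (-9.1615, 7.0127, -4.7382)
step 3: θ'=-5.1132 (R=-1.0000) → pose (-9.0825, 7.3771, -5.1132)
step 4: θ'=-5.3632 (R=-1.0000) → pose (-8.9574, 7.5927, -5.3632)
step 5: θ'=-3.8632 (R=-0.6667) → pose (-8.8674, 6.6883, -3.8632)
step 6: θ'=-4.6132 (R=-2.0000) → pose (-9.5364, 7.9918, -4.6132)

(-9.5364, 7.9918, -4.6132)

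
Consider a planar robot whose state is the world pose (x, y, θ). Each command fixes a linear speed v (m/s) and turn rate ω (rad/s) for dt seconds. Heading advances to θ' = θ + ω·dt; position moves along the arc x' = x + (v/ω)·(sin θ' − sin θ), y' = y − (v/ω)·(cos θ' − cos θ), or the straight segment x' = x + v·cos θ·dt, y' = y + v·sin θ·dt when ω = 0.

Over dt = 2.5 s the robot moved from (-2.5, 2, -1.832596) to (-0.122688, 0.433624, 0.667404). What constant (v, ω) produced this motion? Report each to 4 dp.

Δθ = 0.667404 − -1.832596 = 2.500000
ω = Δθ/dt = 2.500000/2.5 = 1.0000
R = Δx/(sin θ' − sin θ) = 1.5000
v = R·ω = 1.5000·1.0000 = 1.5000

v = 1.5000, ω = 1.0000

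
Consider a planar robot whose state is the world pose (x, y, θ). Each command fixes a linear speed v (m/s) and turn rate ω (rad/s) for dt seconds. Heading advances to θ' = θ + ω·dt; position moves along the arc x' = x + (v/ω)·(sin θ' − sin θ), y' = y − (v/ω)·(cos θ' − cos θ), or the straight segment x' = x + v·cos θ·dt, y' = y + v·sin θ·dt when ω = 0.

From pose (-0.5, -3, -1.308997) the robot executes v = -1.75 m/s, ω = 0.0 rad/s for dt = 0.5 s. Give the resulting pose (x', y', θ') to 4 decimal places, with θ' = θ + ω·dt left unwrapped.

(-0.7265, -2.1548, -1.3090)

θ' = -1.3090 + 0.0·0.5 = -1.3090
ω = 0 → straight: x' = -0.5 + -1.75·cos(-1.3090)·0.5 = -0.7265
y' = -3 + -1.75·sin(-1.3090)·0.5 = -2.1548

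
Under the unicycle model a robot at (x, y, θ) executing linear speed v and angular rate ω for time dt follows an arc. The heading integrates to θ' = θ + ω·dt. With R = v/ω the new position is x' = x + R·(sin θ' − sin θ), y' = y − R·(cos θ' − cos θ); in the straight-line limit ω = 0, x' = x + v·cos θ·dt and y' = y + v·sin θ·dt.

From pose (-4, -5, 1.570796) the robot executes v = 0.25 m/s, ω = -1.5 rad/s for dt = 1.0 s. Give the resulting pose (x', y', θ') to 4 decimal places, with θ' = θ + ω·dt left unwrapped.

θ' = 1.5708 + -1.5·1.0 = 0.0708
R = v/ω = 0.25/-1.5 = -0.1667
x' = -4 + -0.1667·(sin 0.0708 − sin 1.5708) = -3.8451
y' = -5 − -0.1667·(cos 0.0708 − cos 1.5708) = -4.8338

(-3.8451, -4.8338, 0.0708)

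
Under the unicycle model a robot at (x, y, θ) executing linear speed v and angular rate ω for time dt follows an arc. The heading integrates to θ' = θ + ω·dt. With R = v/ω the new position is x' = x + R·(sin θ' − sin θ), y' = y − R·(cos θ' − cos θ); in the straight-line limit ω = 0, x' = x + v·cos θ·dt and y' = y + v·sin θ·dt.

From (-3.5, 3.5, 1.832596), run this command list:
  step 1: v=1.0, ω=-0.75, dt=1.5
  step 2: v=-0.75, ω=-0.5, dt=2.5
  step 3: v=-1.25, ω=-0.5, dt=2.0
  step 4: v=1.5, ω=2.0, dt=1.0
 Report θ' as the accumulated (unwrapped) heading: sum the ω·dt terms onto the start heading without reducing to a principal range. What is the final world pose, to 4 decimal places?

step 1: θ'=0.7076 (R=-1.3333) → pose (-3.0788, 4.8583, 0.7076)
step 2: θ'=-0.5424 (R=1.5000) → pose (-4.8281, 4.7135, -0.5424)
step 3: θ'=-1.5424 (R=2.5000) → pose (-6.0366, 6.7837, -1.5424)
step 4: θ'=0.4576 (R=0.7500) → pose (-4.9555, 6.1322, 0.4576)

(-4.9555, 6.1322, 0.4576)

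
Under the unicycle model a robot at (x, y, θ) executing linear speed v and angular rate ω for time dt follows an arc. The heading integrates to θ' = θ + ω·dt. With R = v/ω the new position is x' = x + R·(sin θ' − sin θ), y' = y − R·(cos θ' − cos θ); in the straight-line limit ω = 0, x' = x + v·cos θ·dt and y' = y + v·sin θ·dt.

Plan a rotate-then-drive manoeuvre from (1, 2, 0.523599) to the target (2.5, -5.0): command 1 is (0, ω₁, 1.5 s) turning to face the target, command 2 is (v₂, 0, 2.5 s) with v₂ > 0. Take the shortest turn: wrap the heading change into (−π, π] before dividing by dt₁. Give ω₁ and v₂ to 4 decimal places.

ω₁ = -1.2555, v₂ = 2.8636

heading to target = atan2(-5−2, 2.5−1) = -1.3597
Δθ = wrap(-1.3597 − 0.5236) = -1.8833; ω₁ = Δθ/dt₁ = -1.2555
distance = √((2.5−1)² + (-5−2)²) = 7.1589; v₂ = distance/dt₂ = 2.8636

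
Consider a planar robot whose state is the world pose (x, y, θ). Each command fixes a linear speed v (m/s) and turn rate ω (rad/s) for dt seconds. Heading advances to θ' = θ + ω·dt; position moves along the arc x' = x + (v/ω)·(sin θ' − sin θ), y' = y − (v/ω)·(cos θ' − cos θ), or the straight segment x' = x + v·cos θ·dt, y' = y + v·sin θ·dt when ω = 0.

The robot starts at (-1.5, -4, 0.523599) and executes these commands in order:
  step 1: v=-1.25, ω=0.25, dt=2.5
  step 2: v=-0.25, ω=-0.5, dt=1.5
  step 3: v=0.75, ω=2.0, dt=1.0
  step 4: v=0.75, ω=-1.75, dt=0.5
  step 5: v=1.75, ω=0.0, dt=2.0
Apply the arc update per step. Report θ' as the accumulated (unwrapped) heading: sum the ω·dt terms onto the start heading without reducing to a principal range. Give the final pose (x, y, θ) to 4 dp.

(-3.6879, -2.0835, 1.5236)

step 1: θ'=1.1486 (R=-5.0000) → pose (-3.5610, -6.2813, 1.1486)
step 2: θ'=0.3986 (R=0.5000) → pose (-3.8230, -6.5372, 0.3986)
step 3: θ'=2.3986 (R=0.3750) → pose (-3.7148, -5.9154, 2.3986)
step 4: θ'=1.5236 (R=-0.4286) → pose (-3.8530, -5.5796, 1.5236)
step 5: θ'=1.5236 (straight) → pose (-3.6879, -2.0835, 1.5236)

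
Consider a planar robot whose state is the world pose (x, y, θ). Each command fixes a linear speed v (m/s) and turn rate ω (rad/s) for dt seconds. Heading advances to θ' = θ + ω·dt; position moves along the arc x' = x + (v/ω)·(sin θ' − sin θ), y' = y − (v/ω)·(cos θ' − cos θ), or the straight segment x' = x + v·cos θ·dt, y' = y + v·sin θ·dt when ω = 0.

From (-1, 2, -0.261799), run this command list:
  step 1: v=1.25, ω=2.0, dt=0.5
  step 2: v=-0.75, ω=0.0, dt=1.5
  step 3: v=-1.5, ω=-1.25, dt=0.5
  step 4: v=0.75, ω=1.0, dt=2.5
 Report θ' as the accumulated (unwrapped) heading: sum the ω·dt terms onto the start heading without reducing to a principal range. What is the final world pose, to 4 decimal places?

(-1.6284, 2.4725, 2.6132)

step 1: θ'=0.7382 (R=0.6250) → pose (-0.4176, 2.1414, 0.7382)
step 2: θ'=0.7382 (straight) → pose (-1.2498, 1.3843, 0.7382)
step 3: θ'=0.1132 (R=1.2000) → pose (-1.9218, 1.0796, 0.1132)
step 4: θ'=2.6132 (R=0.7500) → pose (-1.6284, 2.4725, 2.6132)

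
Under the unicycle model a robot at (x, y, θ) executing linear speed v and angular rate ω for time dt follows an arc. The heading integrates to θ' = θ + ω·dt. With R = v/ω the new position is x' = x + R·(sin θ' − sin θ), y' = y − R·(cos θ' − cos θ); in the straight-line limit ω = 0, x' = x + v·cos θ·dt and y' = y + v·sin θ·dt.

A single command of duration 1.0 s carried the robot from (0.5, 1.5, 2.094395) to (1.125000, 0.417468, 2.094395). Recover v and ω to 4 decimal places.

Δθ = 2.094395 − 2.094395 = 0.000000
ω = Δθ/dt = 0.000000/1.0 = 0.0000
ω = 0 → v = (Δx·cos θ + Δy·sin θ)/dt = -1.2500

v = -1.2500, ω = 0.0000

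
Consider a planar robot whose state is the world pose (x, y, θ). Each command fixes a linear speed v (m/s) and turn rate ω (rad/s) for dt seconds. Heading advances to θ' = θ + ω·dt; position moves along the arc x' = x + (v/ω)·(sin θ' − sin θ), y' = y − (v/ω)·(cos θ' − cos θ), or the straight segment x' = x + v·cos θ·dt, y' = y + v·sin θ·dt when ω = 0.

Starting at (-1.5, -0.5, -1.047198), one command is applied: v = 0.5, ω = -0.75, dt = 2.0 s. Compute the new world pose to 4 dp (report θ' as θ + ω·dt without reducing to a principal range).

θ' = -1.0472 + -0.75·2.0 = -2.5472
R = v/ω = 0.5/-0.75 = -0.6667
x' = -1.5 + -0.6667·(sin -2.5472 − sin -1.0472) = -1.7040
y' = -0.5 − -0.6667·(cos -2.5472 − cos -1.0472) = -1.3857

(-1.7040, -1.3857, -2.5472)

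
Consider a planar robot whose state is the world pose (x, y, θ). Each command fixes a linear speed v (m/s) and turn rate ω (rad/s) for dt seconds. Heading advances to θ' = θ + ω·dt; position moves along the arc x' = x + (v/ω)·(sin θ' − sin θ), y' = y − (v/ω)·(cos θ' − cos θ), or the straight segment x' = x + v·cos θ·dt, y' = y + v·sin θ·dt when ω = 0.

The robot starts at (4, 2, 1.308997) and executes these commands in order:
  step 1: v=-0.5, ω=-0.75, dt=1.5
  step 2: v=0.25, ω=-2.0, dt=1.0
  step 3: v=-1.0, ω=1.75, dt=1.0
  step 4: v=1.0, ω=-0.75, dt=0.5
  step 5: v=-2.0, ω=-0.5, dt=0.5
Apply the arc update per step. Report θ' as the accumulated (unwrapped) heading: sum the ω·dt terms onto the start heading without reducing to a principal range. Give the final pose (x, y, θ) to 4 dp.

step 1: θ'=0.1840 (R=0.6667) → pose (3.4780, 1.5171, 0.1840)
step 2: θ'=-1.8160 (R=-0.1250) → pose (3.6222, 1.3639, -1.8160)
step 3: θ'=-0.0660 (R=-0.5714) → pose (3.1055, 2.0728, -0.0660)
step 4: θ'=-0.4410 (R=-1.3333) → pose (3.5867, 1.9481, -0.4410)
step 5: θ'=-0.6910 (R=4.0000) → pose (2.7448, 2.4830, -0.6910)

(2.7448, 2.4830, -0.6910)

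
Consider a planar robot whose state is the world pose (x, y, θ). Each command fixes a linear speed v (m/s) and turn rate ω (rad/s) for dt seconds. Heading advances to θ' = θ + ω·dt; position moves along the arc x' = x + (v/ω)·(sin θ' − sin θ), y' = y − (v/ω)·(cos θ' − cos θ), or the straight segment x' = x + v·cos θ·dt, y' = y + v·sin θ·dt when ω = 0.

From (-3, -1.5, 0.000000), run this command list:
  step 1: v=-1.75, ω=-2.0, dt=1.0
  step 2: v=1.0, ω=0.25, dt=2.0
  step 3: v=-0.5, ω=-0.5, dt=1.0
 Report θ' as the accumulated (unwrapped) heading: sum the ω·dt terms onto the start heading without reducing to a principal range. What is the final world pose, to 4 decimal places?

step 1: θ'=-2.0000 (R=0.8750) → pose (-3.7956, -0.2609, -2.0000)
step 2: θ'=-1.5000 (R=4.0000) → pose (-4.1484, -2.2084, -1.5000)
step 3: θ'=-2.0000 (R=1.0000) → pose (-4.0602, -1.7215, -2.0000)

(-4.0602, -1.7215, -2.0000)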